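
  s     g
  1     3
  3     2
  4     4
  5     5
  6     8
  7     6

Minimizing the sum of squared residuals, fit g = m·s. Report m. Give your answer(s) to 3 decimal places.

Entries of AᵀA: Σs·s = 136.
And Σs·g = 140.
AᵀA·[m]ᵀ = Aᵀg becomes [[136]]·[m]ᵀ = [140]ᵀ.
m = 140/136 = 1.02941.

m = 1.029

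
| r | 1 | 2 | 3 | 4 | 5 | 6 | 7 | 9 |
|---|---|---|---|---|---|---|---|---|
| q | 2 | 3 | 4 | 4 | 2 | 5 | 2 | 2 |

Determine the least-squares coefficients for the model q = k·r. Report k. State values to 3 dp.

Entries of XᵀX: Σr·r = 221.
For Xᵀq: Σr·q = 108.
k = 108/221 = 0.488688.

k = 0.489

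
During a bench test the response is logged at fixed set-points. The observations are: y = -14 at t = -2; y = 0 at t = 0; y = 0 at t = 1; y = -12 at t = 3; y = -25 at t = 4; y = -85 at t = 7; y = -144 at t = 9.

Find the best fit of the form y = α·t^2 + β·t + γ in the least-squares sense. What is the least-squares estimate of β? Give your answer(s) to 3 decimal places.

β = 2.223

The normal system XᵀX·[α, β, γ]ᵀ = Xᵀy is [[9316, 1156, 160]; [1156, 160, 22]; [160, 22, 7]]·[α, β, γ]ᵀ = [-16393, -1999, -280]ᵀ.
Row-reducing yields α = -17215/8512, β = 18919/8512, γ = -461/608.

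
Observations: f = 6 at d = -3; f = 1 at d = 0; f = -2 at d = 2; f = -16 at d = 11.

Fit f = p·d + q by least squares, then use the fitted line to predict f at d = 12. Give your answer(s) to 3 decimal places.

XᵀX·[p, q]ᵀ = Xᵀf reads: 134·p + 10·q = -198;  10·p + 4·q = -11.
det = 134·4 − 10² = 436.
p = ((-198)·4 − 10·(-11))/436 = -341/218; q = (134·(-11) − 10·(-198))/436 = 253/218.
At d = 12: f̂ = (-341/218)·(12) + (253/218)·(1) = -3839/218.

f̂ = -17.610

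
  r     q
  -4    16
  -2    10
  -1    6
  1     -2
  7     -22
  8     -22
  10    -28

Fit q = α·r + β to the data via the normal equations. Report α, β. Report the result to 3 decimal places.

XᵀX·[α, β]ᵀ = Xᵀq reads: 235·α + 19·β = -702;  19·α + 7·β = -42.
(Σr·r = 235, Σr = 19, Σ1 = 7, Σr·q = -702, Σq = -42.)
Δ = 235·7 − 19² = 1284.
α = ((-702)·7 − 19·(-42))/1284 = -343/107; β = (235·(-42) − 19·(-702))/1284 = 289/107.

α = -3.206, β = 2.701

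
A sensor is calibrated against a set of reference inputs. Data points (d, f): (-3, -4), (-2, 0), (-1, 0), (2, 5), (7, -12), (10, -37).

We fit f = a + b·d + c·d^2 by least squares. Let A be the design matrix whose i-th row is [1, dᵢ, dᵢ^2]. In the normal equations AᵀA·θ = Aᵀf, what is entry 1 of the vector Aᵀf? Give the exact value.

-48

Entry 1 ↔ basis 1, so (Aᵀf)_{1} = Σᵢ fᵢ = (1)·(-4) + (1)·(0) + (1)·(0) + (1)·(5) + (1)·(-12) + (1)·(-37) = -48.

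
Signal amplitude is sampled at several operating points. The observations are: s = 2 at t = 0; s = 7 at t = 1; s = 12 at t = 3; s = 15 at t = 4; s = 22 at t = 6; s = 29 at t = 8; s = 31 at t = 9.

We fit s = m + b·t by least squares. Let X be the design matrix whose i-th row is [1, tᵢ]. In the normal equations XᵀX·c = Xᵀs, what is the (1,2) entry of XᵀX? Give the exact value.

31

Row 1 ↔ basis 1, column 2 ↔ basis t, so (XᵀX)_{1,2} = Σᵢ t = (1)·(0) + (1)·(1) + (1)·(3) + (1)·(4) + (1)·(6) + (1)·(8) + (1)·(9) = 31.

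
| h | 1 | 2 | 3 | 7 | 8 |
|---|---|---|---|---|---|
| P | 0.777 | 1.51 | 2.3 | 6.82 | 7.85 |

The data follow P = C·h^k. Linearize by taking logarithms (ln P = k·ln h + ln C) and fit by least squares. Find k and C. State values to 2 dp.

Taking logs, ln P = k·ln h + ln C, so regress ln P on ln h.
Σln h = 5.8171, Σ(ln h)² = 9.7980, Σln P = 4.9731, Σln h·ln P = 9.2213.
Equations: 9.7980·k + 5.8171·ln C = 9.2213;  5.8171·k + 5·ln C = 4.9731.
Solving (det = 15.1514): k = 1.13372, ln C = -0.32438, so C = exp(-0.32438) = 0.72298.

k = 1.13, C = 0.72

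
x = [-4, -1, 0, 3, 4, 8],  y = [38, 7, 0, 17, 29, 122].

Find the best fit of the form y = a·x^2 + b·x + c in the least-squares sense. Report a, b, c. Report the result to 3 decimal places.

a = 2.016, b = -1.112, c = 1.743

The normal equations are: 4690·a + 538·b + 106·c = 9040;  538·a + 106·b + 10·c = 984;  106·a + 10·b + 6·c = 213.
(Σx^2·x^2 = 4690, Σx^2·x = 538, Σx^2 = 106, Σx·x = 106, Σx = 10, Σ1 = 6, Σx^2·y = 9040, Σx·y = 984, Σy = 213.)
Row-reducing yields a = 9155/4542, b = -10099/9084, c = 5279/3028.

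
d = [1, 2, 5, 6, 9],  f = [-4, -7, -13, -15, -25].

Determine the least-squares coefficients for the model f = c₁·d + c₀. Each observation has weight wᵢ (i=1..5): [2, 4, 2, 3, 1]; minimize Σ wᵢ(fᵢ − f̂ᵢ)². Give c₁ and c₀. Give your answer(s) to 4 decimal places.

c₁ = -2.3589, c₀ = -1.7611

Normal-equation sums: Σwᵢ·d·d = 257, Σwᵢ·d = 47, Σwᵢ·1 = 12.
And Σwᵢ·d·f = -689, Σwᵢ·f = -132.
Normal equations: [[257, 47]; [47, 12]]·[c₁, c₀]ᵀ = [-689, -132]ᵀ.
Eliminating c₀: 12·(row 1) − 47·(row 2) gives 875·c₁ = 12·(-689) − 47·(-132) = -2064, so c₁ = -2064/875.
Then c₀ = ((-132) − 47·(-2064/875))/12 = -1541/875.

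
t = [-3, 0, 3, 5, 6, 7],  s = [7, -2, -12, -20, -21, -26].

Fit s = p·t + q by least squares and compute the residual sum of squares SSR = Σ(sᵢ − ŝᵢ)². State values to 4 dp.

Entries of MᵀM: Σt·t = 128, Σt = 18, Σ1 = 6.
Moment sums: Σt·s = -465, Σs = -74.
Normal equations: [[128, 18]; [18, 6]]·[p, q]ᵀ = [-465, -74]ᵀ.
Eliminating q: 6·(row 1) − 18·(row 2) gives 444·p = 6·(-465) − 18·(-74) = -1458, so p = -243/74.
Then q = ((-74) − 18·(-243/74))/6 = -551/222.
Residuals: -41/111, 107/222, 1/3, -122/111, 263/222, -59/111; SSR = 749/222.

SSR = 3.3739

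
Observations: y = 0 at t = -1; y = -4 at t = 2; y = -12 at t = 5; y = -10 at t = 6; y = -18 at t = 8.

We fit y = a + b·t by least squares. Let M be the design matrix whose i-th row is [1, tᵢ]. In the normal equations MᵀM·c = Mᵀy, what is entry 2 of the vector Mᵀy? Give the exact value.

-272

Entry 2 ↔ basis t, so (Mᵀy)_{2} = Σᵢ (t)·yᵢ = (-1)·(0) + (2)·(-4) + (5)·(-12) + (6)·(-10) + (8)·(-18) = -272.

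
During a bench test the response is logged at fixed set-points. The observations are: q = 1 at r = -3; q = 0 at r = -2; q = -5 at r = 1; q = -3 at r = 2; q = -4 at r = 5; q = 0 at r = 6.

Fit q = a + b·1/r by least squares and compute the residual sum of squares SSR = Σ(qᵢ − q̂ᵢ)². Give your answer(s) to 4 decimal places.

SSR = 8.8903

Sums needed: Σ1 = 6, Σ1/r = 31/30, Σ1/r·1/r = 1511/900.
For Xᵀq: Σq = -11, Σ1/r·q = -229/30.
XᵀX·[a, b]ᵀ = Xᵀq becomes [[6, 31/30]; [31/30, 1511/900]]·[a, b]ᵀ = [-11, -229/30]ᵀ.
det = 6·(1511/900) − (31/30)² = 1621/180.
a = ((-11)·(1511/900) − (31/30)·(-229/30))/(1621/180) = -9522/8105; b = (6·(-229/30) − (31/30)·(-11))/(1621/180) = -6198/1621.
Residuals: 7297/8105, -5973/8105, -13/8105, 702/8105, -3340/1621, 14687/8105; SSR = 72056/8105.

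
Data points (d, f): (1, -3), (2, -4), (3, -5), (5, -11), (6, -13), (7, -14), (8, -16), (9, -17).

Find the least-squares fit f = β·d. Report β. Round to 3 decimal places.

Sums needed: Σd·d = 269.
Right-hand side: Σd·f = -538.
Normal equations: [[269]]·[β]ᵀ = [-538]ᵀ.
β = (-538)/269 = -2.

β = -2.000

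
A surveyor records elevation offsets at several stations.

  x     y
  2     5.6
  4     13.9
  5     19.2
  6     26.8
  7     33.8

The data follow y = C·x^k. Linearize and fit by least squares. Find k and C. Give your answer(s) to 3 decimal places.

k = 1.430, C = 2.014

Let Y = ln y. Fitting Y = k·ln x + ln C by least squares:
Sums: Σln x = 7.4265, Σ(ln x)² = 11.9895, Σln y = 14.1184, Σln x·ln y = 22.3410.
Normal system: [[11.9895, 7.4265]; [7.4265, 5]]·[k, ln C]ᵀ = [22.3410, 14.1184]ᵀ.
Solving (det = 4.7940): k = 1.42964, ln C = 0.70023, so C = exp(0.70023) = 2.01422.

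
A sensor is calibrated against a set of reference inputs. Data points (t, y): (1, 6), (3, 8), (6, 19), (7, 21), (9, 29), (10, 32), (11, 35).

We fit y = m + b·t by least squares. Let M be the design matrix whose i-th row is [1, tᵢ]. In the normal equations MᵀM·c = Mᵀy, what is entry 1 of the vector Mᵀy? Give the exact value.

150

Entry 1 ↔ basis 1, so (Mᵀy)_{1} = Σᵢ yᵢ = (1)·(6) + (1)·(8) + (1)·(19) + (1)·(21) + (1)·(29) + (1)·(32) + (1)·(35) = 150.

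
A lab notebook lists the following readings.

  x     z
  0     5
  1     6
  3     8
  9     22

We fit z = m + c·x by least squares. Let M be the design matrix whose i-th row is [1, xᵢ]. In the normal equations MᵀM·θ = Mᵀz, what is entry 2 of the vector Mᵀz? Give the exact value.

Entry 2 ↔ basis x, so (Mᵀz)_{2} = Σᵢ (x)·zᵢ = (0)·(5) + (1)·(6) + (3)·(8) + (9)·(22) = 228.

228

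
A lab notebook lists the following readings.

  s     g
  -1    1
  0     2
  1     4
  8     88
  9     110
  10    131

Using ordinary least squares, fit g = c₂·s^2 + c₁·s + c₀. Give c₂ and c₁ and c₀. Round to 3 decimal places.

Normal-equation sums: Σs^2·s^2 = 20659, Σs^2·s = 2241, Σs^2 = 247, Σs·s = 247, Σs = 27, Σ1 = 6.
Right-hand side: Σs^2·g = 27647, Σs·g = 3007, Σg = 336.
So MᵀM·[c₂, c₁, c₀]ᵀ = Mᵀg: [[20659, 2241, 247]; [2241, 247, 27]; [247, 27, 6]]·[c₂, c₁, c₀]ᵀ = [27647, 3007, 336]ᵀ.
Inverting the 3×3 Gram matrix, [c₂, c₁, c₀]ᵀ = [135/122, 59815/30622, 25366/15311]ᵀ.

c₂ = 1.107, c₁ = 1.953, c₀ = 1.657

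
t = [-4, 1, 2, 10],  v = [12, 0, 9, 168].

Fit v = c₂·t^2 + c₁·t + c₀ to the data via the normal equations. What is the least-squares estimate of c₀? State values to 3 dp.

c₀ = -2.594

Setting ∂/∂c₂ … = 0 gives: 10273·c₂ + 945·c₁ + 121·c₀ = 17028;  945·c₂ + 121·c₁ + 9·c₀ = 1650;  121·c₂ + 9·c₁ + 4·c₀ = 189.
(Σt^2·t^2 = 10273, Σt^2·t = 945, Σt^2 = 121, Σt·t = 121, Σt = 9, Σ1 = 4, Σt^2·v = 17028, Σt·v = 1650, Σv = 189.)
Solving the 3×3 system (Gaussian elimination) gives c₂ = 65/44, c₁ = 1311/572, c₀ = -371/143.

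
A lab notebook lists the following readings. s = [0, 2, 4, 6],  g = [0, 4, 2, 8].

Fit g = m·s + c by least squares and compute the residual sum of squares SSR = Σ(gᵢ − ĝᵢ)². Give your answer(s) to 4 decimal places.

SSR = 10.8000

Sums needed: Σs·s = 56, Σs = 12, Σ1 = 4.
And Σs·g = 64, Σg = 14.
Normal equations: [[56, 12]; [12, 4]]·[m, c]ᵀ = [64, 14]ᵀ.
Eliminating c: 4·(row 1) − 12·(row 2) gives 80·m = 4·64 − 12·14 = 88, so m = 11/10.
Then c = (14 − 12·(11/10))/4 = 1/5.
Residuals: -1/5, 8/5, -13/5, 6/5; SSR = 54/5.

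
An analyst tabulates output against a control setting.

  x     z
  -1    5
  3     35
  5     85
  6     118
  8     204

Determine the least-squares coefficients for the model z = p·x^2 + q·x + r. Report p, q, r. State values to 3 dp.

From the data, Σx^2·x^2 = 6099, Σx^2·x = 879, Σx^2 = 135, Σx·x = 135, Σx = 21, Σ1 = 5.
Right-hand side: Σx^2·z = 19749, Σx·z = 2865, Σz = 447.
Row-reducing yields p = 548/187, q = 3807/2431, r = 8994/2431.

p = 2.930, q = 1.566, r = 3.700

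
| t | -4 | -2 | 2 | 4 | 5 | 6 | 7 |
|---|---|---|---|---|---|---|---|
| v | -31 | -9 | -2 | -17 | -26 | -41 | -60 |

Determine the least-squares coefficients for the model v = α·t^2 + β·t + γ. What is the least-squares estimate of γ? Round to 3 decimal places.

γ = 0.427

Entries of AᵀA: Σt^2·t^2 = 4866, Σt^2·t = 684, Σt^2 = 150, Σt·t = 150, Σt = 18, Σ1 = 7.
And Σt^2·v = -5878, Σt·v = -726, Σv = -186.
Normal equations: [[4866, 684, 150]; [684, 150, 18]; [150, 18, 7]]·[α, β, γ]ᵀ = [-5878, -726, -186]ᵀ.
Solving the 3×3 system (Gaussian elimination) gives α = -71381/48027, β = 30195/16009, γ = 6838/16009.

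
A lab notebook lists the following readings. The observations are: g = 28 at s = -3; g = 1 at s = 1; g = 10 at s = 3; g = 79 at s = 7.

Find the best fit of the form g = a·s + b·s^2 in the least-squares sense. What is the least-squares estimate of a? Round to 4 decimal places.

a = -2.9923

Setting ∂/∂a … = 0 gives: 68·a + 344·b = 500;  344·a + 2564·b = 4214.
Determinant 68·2564 − 344² = 56016.
a = (500·2564 − 344·4214)/56016 = -1164/389; b = (68·4214 − 344·500)/56016 = 1591/778.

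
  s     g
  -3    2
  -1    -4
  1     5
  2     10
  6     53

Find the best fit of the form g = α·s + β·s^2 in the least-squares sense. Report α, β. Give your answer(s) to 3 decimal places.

The normal system MᵀM·[α, β]ᵀ = Mᵀg is [[51, 197]; [197, 1395]]·[α, β]ᵀ = [341, 1967]ᵀ.
Eliminating β: 1395·(row 1) − 197·(row 2) gives 32336·α = 1395·341 − 197·1967 = 88196, so α = 22049/8084.
Then β = (1967 − 197·(22049/8084))/1395 = 8285/8084.

α = 2.727, β = 1.025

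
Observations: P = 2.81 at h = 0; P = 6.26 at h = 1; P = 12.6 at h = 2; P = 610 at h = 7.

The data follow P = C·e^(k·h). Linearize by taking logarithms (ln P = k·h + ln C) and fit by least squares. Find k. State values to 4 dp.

k = 0.7676

Taking logs, ln P = k·h + ln C, so regress ln P on h.
Σh = 10.0000, Σ(h)² = 54.0000, Σln P = 11.8145, Σh·ln P = 51.7958.
Normal system: [[54.0000, 10.0000]; [10.0000, 4]]·[k, ln C]ᵀ = [51.7958, 11.8145]ᵀ.
Δ = 54.0000·4 − (10.0000)² = 116.0000; k = (51.7958·4 − 10.0000·11.8145)/116.0000 = 0.76757, ln C = (54.0000·11.8145 − 10.0000·51.7958)/116.0000 = 1.03471.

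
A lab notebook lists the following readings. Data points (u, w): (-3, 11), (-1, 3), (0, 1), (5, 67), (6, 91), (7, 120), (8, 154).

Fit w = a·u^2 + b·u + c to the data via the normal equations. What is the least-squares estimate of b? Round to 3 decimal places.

From the data, Σu^2·u^2 = 8500, Σu^2·u = 1168, Σu^2 = 184, Σu·u = 184, Σu = 22, Σ1 = 7.
And Σu^2·w = 20789, Σu·w = 2917, Σw = 447.
Inverting the 3×3 Gram matrix, [a, b, c]ᵀ = [9495/4732, 40645/14196, 15013/7098]ᵀ.

b = 2.863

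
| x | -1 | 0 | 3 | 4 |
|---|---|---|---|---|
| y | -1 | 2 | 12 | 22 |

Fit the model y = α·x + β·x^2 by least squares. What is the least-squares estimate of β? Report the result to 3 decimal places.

The normal system AᵀA·[α, β]ᵀ = Aᵀy is [[26, 90]; [90, 338]]·[α, β]ᵀ = [125, 459]ᵀ.
Eliminating β: 338·(row 1) − 90·(row 2) gives 688·α = 338·125 − 90·459 = 940, so α = 235/172.
Then β = (459 − 90·(235/172))/338 = 171/172.

β = 0.994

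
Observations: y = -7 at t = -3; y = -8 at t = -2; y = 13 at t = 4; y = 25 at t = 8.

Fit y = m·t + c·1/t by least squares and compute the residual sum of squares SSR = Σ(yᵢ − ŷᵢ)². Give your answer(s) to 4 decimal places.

SSR = 8.6350

With design matrix X, XᵀX = [[93, 4]; [4, 253/576]] and Xᵀy = [289, 305/24]ᵀ.
det = 93·(253/576) − 4² = 4771/192.
m = (289·(253/576) − 4·(305/24))/(4771/192) = 43837/14313; c = (93·(305/24) − 4·289)/(4771/192) = 4968/4771.
Residuals: 12096/4771, -19378/14313, 6995/14313, 5266/14313; SSR = 123593/14313.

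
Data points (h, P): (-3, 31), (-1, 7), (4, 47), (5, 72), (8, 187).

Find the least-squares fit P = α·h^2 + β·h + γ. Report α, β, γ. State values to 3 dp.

α = 2.979, β = -0.795, γ = 2.350

Compute the Gram sums: Σh^2·h^2 = 5059, Σh^2·h = 673, Σh^2 = 115, Σh·h = 115, Σh = 13, Σ1 = 5.
Right-hand side: Σh^2·P = 14806, Σh·P = 1944, ΣP = 344.
Solving the 3×3 system (Gaussian elimination) gives α = 209053/70176, β = -3281/4128, γ = 27485/11696.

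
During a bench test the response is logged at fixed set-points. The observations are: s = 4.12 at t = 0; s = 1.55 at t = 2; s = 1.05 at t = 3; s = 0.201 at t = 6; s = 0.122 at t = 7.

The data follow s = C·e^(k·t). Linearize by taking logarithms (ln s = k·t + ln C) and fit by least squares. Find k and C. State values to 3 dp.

Taking logs, ln s = k·t + ln C, so regress ln s on t.
XᵀX = [[98.0000, 18.0000]; [18.0000, 5]], rhs = [-23.3300, -1.8053]ᵀ  (here Σt = 18.0000, Σ(t)² = 98.0000, Σln s = -1.8053, Σt·ln s = -23.3300).
Slope k = (n·Σt·ln s − Σt·Σln s)/(n·Σ(t)² − (Σt)²) = (5·-23.3300 − 18.0000·-1.8053)/166.0000 = -0.50696; ln C = (Σln s − k·Σt)/n = 1.46398, so C = exp(1.46398) = 4.32315.

k = -0.507, C = 4.323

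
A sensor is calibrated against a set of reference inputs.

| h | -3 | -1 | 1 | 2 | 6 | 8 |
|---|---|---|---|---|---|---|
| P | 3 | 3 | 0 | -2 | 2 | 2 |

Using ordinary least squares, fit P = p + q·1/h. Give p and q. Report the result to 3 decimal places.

Normal-equation sums: Σ1 = 6, Σ1/h = 11/24, Σ1/h·1/h = 1385/576.
And ΣP = 8, Σ1/h·P = -53/12.
Normal equations: [[6, 11/24]; [11/24, 1385/576]]·[p, q]ᵀ = [8, -53/12]ᵀ.
Determinant 6·(1385/576) − (11/24)² = 8189/576.
p = (8·(1385/576) − (11/24)·(-53/12))/(8189/576) = 12246/8189; q = (6·(-53/12) − (11/24)·8)/(8189/576) = -17376/8189.

p = 1.495, q = -2.122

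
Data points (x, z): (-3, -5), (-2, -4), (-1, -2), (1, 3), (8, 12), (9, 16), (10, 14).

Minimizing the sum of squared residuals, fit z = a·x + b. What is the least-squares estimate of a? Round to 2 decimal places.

Forming AᵀA = [[260, 22]; [22, 7]] and Aᵀz = [408, 34]ᵀ gives AᵀA·[a, b]ᵀ = Aᵀz.
Eliminating b: 7·(row 1) − 22·(row 2) gives 1336·a = 7·408 − 22·34 = 2108, so a = 527/334.
Then b = (34 − 22·(527/334))/7 = -17/167.

a = 1.58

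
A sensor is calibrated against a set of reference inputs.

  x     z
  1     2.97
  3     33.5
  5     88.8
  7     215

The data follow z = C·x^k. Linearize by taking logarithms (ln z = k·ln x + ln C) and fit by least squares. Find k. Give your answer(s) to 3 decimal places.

Linearized form: ln z = k·ln x + ln C. From the 4 transformed points,
Over the data: Σln x = 4.6540, Σ(ln x)² = 7.5838, Σln z = 14.4571, Σln x·ln z = 21.5292.
Normal system: [[7.5838, 4.6540]; [4.6540, 4]]·[k, ln C]ᵀ = [21.5292, 14.4571]ᵀ.
Δ = 7.5838·4 − (4.6540)² = 8.6759; k = (21.5292·4 − 4.6540·14.4571)/8.6759 = 2.17082, ln C = (7.5838·14.4571 − 4.6540·21.5292)/8.6759 = 1.08856.

k = 2.171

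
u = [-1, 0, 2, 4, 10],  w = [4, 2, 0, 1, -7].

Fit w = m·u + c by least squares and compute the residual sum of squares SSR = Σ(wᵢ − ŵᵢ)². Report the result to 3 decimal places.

SSR = 5.526

Forming MᵀM = [[121, 15]; [15, 5]] and Mᵀw = [-70, 0]ᵀ gives MᵀM·[m, c]ᵀ = Mᵀw.
Eliminating c: 5·(row 1) − 15·(row 2) gives 380·m = 5·(-70) − 15·0 = -350, so m = -35/38.
Then c = (0 − 15·(-35/38))/5 = 105/38.
Residuals: 6/19, -29/38, -35/38, 73/38, -21/38; SSR = 105/19.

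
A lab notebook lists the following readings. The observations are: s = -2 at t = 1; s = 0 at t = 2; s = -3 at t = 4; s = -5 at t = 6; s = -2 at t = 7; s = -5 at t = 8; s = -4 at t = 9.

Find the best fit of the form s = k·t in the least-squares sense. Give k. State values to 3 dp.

Entries of MᵀM: Σt·t = 251.
For Mᵀs: Σt·s = -134.
k = (-134)/251 = -0.533865.

k = -0.534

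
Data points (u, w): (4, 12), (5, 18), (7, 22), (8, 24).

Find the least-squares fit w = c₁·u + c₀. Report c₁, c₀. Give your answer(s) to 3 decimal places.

c₁ = 2.800, c₀ = 2.200

The normal equations are: 154·c₁ + 24·c₀ = 484;  24·c₁ + 4·c₀ = 76.
det = 154·4 − 24² = 40.
c₁ = (484·4 − 24·76)/40 = 14/5; c₀ = (154·76 − 24·484)/40 = 11/5.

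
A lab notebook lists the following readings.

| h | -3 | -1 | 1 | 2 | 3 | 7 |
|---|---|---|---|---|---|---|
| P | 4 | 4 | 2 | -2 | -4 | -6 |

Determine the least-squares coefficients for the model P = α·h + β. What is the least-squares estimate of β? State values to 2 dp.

β = 1.41

Forming AᵀA = [[73, 9]; [9, 6]] and AᵀP = [-72, -2]ᵀ gives AᵀA·[α, β]ᵀ = AᵀP.
Eliminating β: 6·(row 1) − 9·(row 2) gives 357·α = 6·(-72) − 9·(-2) = -414, so α = -138/119.
Then β = ((-2) − 9·(-138/119))/6 = 502/357.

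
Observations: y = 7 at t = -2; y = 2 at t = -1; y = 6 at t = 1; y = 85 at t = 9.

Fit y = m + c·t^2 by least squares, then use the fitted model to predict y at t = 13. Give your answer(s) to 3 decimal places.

ŷ = 174.112

The normal system MᵀM·[m, c]ᵀ = Mᵀy is [[4, 87]; [87, 6579]]·[m, c]ᵀ = [100, 6921]ᵀ.
det = 4·6579 − 87² = 18747.
m = (100·6579 − 87·6921)/18747 = 6197/2083; c = (4·6921 − 87·100)/18747 = 6328/6249.
At t = 13: ŷ = (6197/2083)·(1) + (6328/6249)·(169) = 1088023/6249.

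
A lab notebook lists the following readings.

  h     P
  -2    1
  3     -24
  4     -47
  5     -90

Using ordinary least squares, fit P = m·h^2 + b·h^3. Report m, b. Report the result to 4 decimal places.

Compute the Gram sums: Σh^2·h^2 = 978, Σh^2·h^3 = 4360, Σh^3·h^3 = 20514.
Right-hand side: Σh^2·P = -3214, Σh^3·P = -14914.
Normal equations: [[978, 4360]; [4360, 20514]]·[m, b]ᵀ = [-3214, -14914]ᵀ.
Δ = 978·20514 − 4360² = 1053092.
m = ((-3214)·20514 − 4360·(-14914))/1053092 = -226739/263273; b = (978·(-14914) − 4360·(-3214))/1053092 = -143213/263273.

m = -0.8612, b = -0.5440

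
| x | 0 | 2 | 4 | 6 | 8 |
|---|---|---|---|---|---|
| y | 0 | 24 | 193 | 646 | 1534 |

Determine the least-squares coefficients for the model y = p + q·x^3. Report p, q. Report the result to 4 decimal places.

From the data, Σ1 = 5, Σx^3 = 800, Σx^3·x^3 = 312960.
And Σy = 2397, Σx^3·y = 937488.
So AᵀA·[p, q]ᵀ = Aᵀy: [[5, 800]; [800, 312960]]·[p, q]ᵀ = [2397, 937488]ᵀ.
Δ = 5·312960 − 800² = 924800.
p = (2397·312960 − 800·937488)/924800 = 273/1445; q = (5·937488 − 800·2397)/924800 = 34623/11560.

p = 0.1889, q = 2.9951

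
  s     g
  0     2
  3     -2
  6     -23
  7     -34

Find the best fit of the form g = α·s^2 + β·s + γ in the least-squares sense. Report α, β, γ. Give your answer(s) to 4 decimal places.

Entries of MᵀM: Σs^2·s^2 = 3778, Σs^2·s = 586, Σs^2 = 94, Σs·s = 94, Σs = 16, Σ1 = 4.
Moment sums: Σs^2·g = -2512, Σs·g = -382, Σg = -57.
Normal equations: [[3778, 586, 94]; [586, 94, 16]; [94, 16, 4]]·[α, β, γ]ᵀ = [-2512, -382, -57]ᵀ.
Row-reducing yields α = -21/22, β = 511/330, γ = 328/165.

α = -0.9545, β = 1.5485, γ = 1.9879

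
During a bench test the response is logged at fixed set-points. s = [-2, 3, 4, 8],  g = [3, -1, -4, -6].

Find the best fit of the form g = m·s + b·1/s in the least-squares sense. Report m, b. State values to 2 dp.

m = -0.71, b = -1.66

The normal system AᵀA·[m, b]ᵀ = Aᵀg is [[93, 4]; [4, 253/576]]·[m, b]ᵀ = [-73, -43/12]ᵀ.
Eliminating b: (253/576)·(row 1) − 4·(row 2) gives (4771/192)·m = (253/576)·(-73) − 4·(-43/12) = -10213/576, so m = -10213/14313.
Then b = ((-43/12) − 4·(-10213/14313))/(253/576) = -7920/4771.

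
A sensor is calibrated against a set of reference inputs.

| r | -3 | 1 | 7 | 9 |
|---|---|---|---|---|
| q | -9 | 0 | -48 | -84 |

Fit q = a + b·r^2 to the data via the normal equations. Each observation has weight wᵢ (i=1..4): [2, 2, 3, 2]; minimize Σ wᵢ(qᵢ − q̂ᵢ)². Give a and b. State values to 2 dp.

Entries of AᵀWA: Σwᵢ·1 = 9, Σwᵢ·r^2 = 329, Σwᵢ·r^2·r^2 = 20489.
Right-hand side: Σwᵢ·q = -330, Σwᵢ·r^2·q = -20826.
AᵀWA·[a, b]ᵀ = AᵀWq becomes [[9, 329]; [329, 20489]]·[a, b]ᵀ = [-330, -20826]ᵀ.
det = 9·20489 − 329² = 76160.
a = ((-330)·20489 − 329·(-20826))/76160 = 807/680; b = (9·(-20826) − 329·(-330))/76160 = -4929/4760.

a = 1.19, b = -1.04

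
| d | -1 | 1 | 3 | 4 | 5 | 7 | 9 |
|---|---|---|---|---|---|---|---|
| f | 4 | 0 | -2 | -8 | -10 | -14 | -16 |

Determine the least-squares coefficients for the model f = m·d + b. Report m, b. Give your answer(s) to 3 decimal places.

With design matrix A, AᵀA = [[182, 28]; [28, 7]] and Aᵀf = [-334, -46]ᵀ.
det = 182·7 − 28² = 490.
m = ((-334)·7 − 28·(-46))/490 = -15/7; b = (182·(-46) − 28·(-334))/490 = 2.

m = -2.143, b = 2.000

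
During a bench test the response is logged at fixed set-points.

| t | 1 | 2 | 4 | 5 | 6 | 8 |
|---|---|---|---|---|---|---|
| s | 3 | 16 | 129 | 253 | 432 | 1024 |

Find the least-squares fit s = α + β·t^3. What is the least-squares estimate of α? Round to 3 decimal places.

Normal-equation sums: Σ1 = 6, Σt^3 = 926, Σt^3·t^3 = 328586.
Right-hand side: Σs = 1857, Σt^3·s = 657612.
XᵀX·[α, β]ᵀ = Xᵀs becomes [[6, 926]; [926, 328586]]·[α, β]ᵀ = [1857, 657612]ᵀ.
Δ = 6·328586 − 926² = 1114040.
α = (1857·328586 − 926·657612)/1114040 = 123549/111404; β = (6·657612 − 926·1857)/1114040 = 222609/111404.

α = 1.109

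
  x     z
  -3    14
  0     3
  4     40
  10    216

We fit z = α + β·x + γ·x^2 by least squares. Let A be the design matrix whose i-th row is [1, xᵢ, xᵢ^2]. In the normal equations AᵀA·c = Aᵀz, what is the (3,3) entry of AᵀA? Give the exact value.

10337

Row 3 ↔ basis x^2, column 3 ↔ basis x^2, so (AᵀA)_{3,3} = Σᵢ (x^2)·(x^2) = (9)·(9) + (0)·(0) + (16)·(16) + (100)·(100) = 10337.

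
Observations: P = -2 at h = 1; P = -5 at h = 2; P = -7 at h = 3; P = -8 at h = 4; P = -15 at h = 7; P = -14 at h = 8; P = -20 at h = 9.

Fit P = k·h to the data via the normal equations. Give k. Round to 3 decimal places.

Sums needed: Σh·h = 224.
Right-hand side: Σh·P = -462.
So XᵀX·[k]ᵀ = XᵀP: [[224]]·[k]ᵀ = [-462]ᵀ.
k = (-462)/224 = -2.0625.

k = -2.063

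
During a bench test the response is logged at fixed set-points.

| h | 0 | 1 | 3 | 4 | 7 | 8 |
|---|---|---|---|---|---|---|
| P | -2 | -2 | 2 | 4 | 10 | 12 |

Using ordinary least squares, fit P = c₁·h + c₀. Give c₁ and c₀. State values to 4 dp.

Entries of XᵀX: Σh·h = 139, Σh = 23, Σ1 = 6.
Right-hand side: Σh·P = 186, ΣP = 24.
Eliminating c₀: 6·(row 1) − 23·(row 2) gives 305·c₁ = 6·186 − 23·24 = 564, so c₁ = 564/305.
Then c₀ = (24 − 23·(564/305))/6 = -942/305.

c₁ = 1.8492, c₀ = -3.0885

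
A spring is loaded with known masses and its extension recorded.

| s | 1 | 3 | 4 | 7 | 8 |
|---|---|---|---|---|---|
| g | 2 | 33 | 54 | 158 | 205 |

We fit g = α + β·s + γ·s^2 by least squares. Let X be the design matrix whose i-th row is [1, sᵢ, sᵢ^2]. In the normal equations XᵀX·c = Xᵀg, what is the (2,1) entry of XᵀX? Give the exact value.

Row 2 ↔ basis s, column 1 ↔ basis 1, so (XᵀX)_{2,1} = Σᵢ s = (1)·(1) + (3)·(1) + (4)·(1) + (7)·(1) + (8)·(1) = 23.

23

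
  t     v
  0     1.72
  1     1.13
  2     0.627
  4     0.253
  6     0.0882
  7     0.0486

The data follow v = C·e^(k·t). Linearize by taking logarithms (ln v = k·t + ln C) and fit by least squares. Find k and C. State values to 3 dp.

With ln vᵢ as the transformed response and tᵢ as the regressor:
AᵀA = [[106.0000, 20.0000]; [20.0000, 6]], rhs = [-42.0467, -6.6289]ᵀ  (here Σt = 20.0000, Σ(t)² = 106.0000, Σln v = -6.6289, Σt·ln v = -42.0467).
Δ = 106.0000·6 − (20.0000)² = 236.0000; k = (-42.0467·6 − 20.0000·-6.6289)/236.0000 = -0.50721, ln C = (106.0000·-6.6289 − 20.0000·-42.0467)/236.0000 = 0.58588, so C = exp(0.58588) = 1.79658.

k = -0.507, C = 1.797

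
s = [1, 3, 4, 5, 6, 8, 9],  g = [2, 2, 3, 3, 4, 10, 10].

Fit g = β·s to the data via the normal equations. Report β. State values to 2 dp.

With design matrix X, XᵀX = [[232]] and Xᵀg = [229]ᵀ.
Hence β = 229 / 232 ≈ 0.987069.

β = 0.99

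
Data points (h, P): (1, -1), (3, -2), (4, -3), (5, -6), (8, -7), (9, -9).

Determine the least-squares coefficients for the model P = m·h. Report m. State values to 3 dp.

m = -0.949

Sums needed: Σh·h = 196.
Moment sums: Σh·P = -186.
So XᵀX·[m]ᵀ = XᵀP: [[196]]·[m]ᵀ = [-186]ᵀ.
m = (-186)/196 = -0.94898.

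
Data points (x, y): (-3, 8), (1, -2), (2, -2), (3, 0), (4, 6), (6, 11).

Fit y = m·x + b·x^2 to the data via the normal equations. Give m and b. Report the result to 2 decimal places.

AᵀA·[m, b]ᵀ = Aᵀy reads: 75·m + 289·b = 60;  289·m + 1731·b = 554.
(Σx·x = 75, Σx·x^2 = 289, Σx^2·x^2 = 1731, Σx·y = 60, Σx^2·y = 554.)
Δ = 75·1731 − 289² = 46304.
m = (60·1731 − 289·554)/46304 = -28123/23152; b = (75·554 − 289·60)/46304 = 12105/23152.

m = -1.21, b = 0.52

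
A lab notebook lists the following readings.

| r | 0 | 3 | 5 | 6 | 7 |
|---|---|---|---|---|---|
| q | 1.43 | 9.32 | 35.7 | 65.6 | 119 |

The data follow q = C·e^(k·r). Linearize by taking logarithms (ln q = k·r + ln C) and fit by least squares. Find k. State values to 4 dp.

Linearized form: ln q = k·r + ln C. From the 5 transformed points,
Sums: Σr = 21.0000, Σ(r)² = 119.0000, Σln q = 15.1277, Σr·ln q = 83.1276.
Normal system: [[119.0000, 21.0000]; [21.0000, 5]]·[k, ln C]ᵀ = [83.1276, 15.1277]ᵀ.
Δ = 119.0000·5 − (21.0000)² = 154.0000; k = (83.1276·5 − 21.0000·15.1277)/154.0000 = 0.63608, ln C = (119.0000·15.1277 − 21.0000·83.1276)/154.0000 = 0.35400.

k = 0.6361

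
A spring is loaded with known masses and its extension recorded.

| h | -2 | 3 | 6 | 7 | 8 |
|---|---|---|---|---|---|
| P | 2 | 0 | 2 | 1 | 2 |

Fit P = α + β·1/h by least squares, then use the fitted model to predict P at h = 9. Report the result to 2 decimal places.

From the data, Σ1 = 5, Σ1/h = 15/56, Σ1/h·1/h = 11993/28224.
For AᵀP: ΣP = 7, Σ1/h·P = -23/84.
So AᵀA·[α, β]ᵀ = AᵀP: [[5, 15/56]; [15/56, 11993/28224]]·[α, β]ᵀ = [7, -23/84]ᵀ.
Eliminating β: (11993/28224)·(row 1) − (15/56)·(row 2) gives (14485/7056)·α = (11993/28224)·7 − (15/56)·(-23/84) = 86021/28224, so α = 86021/57940.
Then β = ((-23/84) − (15/56)·(86021/57940))/(11993/28224) = -4578/2897.
At h = 9: P̂ = (86021/57940)·(1) + (-4578/2897)·(1/9) = 227543/173820.

P̂ = 1.31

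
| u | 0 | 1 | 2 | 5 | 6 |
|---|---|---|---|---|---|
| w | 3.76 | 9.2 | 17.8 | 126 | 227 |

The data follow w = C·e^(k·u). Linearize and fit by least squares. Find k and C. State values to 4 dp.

Let Y = ln w. Fitting Y = k·u + ln C by least squares:
Sums: Σu = 14.0000, Σ(u)² = 66.0000, Σln w = 16.6841, Σu·ln w = 64.7087.
Normal system: [[66.0000, 14.0000]; [14.0000, 5]]·[k, ln C]ᵀ = [64.7087, 16.6841]ᵀ.
Δ = 66.0000·5 − (14.0000)² = 134.0000; k = (64.7087·5 − 14.0000·16.6841)/134.0000 = 0.67139, ln C = (66.0000·16.6841 − 14.0000·64.7087)/134.0000 = 1.45691, so C = exp(1.45691) = 4.29266.

k = 0.6714, C = 4.2927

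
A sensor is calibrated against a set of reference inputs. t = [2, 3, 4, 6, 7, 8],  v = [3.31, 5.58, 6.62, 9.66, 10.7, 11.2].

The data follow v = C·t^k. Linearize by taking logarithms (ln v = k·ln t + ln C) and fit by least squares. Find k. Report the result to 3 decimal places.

With ln vᵢ as the transformed response and ln tᵢ as the regressor:
Sums: Σln t = 8.9952, Σ(ln t)² = 14.9303, Σln v = 11.8604, Σln t·ln v = 19.0383.
Normal system: [[14.9303, 8.9952]; [8.9952, 6]]·[k, ln C]ᵀ = [19.0383, 11.8604]ᵀ.
Slope k = (n·Σln t·ln v − Σln t·Σln v)/(n·Σ(ln t)² − (Σln t)²) = (6·19.0383 − 8.9952·11.8604)/8.6686 = 0.87027; ln C = (Σln v − k·Σln t)/n = 0.67203.

k = 0.870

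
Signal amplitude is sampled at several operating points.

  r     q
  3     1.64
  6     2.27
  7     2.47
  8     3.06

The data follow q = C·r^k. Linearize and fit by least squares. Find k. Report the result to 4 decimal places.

Taking logs, ln q = k·ln r + ln C, so regress ln q on ln r.
Σln r = 6.9157, Σ(ln r)² = 12.5280, Σln q = 3.3371, Σln r·ln q = 6.0975.
Equations: 12.5280·k + 6.9157·ln C = 6.0975;  6.9157·k + 4·ln C = 3.3371.
Slope k = (n·Σln r·ln q − Σln r·Σln q)/(n·Σ(ln r)² − (Σln r)²) = (4·6.0975 − 6.9157·3.3371)/2.2847 = 0.57407; ln C = (Σln q − k·Σln r)/n = -0.15825.

k = 0.5741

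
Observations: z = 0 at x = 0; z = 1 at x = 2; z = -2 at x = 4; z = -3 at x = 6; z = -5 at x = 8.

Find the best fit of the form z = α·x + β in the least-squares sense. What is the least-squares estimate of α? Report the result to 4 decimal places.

α = -0.7000

Sums needed: Σx·x = 120, Σx = 20, Σ1 = 5.
For Aᵀz: Σx·z = -64, Σz = -9.
Normal equations: [[120, 20]; [20, 5]]·[α, β]ᵀ = [-64, -9]ᵀ.
Eliminating β: 5·(row 1) − 20·(row 2) gives 200·α = 5·(-64) − 20·(-9) = -140, so α = -7/10.
Then β = ((-9) − 20·(-7/10))/5 = 1.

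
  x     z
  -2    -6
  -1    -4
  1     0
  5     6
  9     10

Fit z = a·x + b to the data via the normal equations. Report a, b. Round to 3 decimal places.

a = 1.462, b = -2.308

The normal system AᵀA·[a, b]ᵀ = Aᵀz is [[112, 12]; [12, 5]]·[a, b]ᵀ = [136, 6]ᵀ.
Δ = 112·5 − 12² = 416.
a = (136·5 − 12·6)/416 = 19/13; b = (112·6 − 12·136)/416 = -30/13.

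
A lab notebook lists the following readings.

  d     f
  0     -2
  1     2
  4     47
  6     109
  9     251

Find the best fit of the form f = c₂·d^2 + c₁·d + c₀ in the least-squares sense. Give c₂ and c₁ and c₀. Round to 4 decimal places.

c₂ = 3.1872, c₁ = -0.6614, c₀ = -1.3704

Sums needed: Σd^2·d^2 = 8114, Σd^2·d = 1010, Σd^2 = 134, Σd·d = 134, Σd = 20, Σ1 = 5.
For Aᵀf: Σd^2·f = 25009, Σd·f = 3103, Σf = 407.
Normal equations: [[8114, 1010, 134]; [1010, 134, 20]; [134, 20, 5]]·[c₂, c₁, c₀]ᵀ = [25009, 3103, 407]ᵀ.
Solving the 3×3 system (Gaussian elimination) gives c₂ = 25969/8148, c₁ = -5389/8148, c₀ = -1861/1358.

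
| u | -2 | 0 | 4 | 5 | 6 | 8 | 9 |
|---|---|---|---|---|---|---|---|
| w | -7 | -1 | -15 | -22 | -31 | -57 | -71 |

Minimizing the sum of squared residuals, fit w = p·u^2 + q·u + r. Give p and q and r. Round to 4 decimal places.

p = -0.9230, q = 0.5659, r = -1.7700

Entries of XᵀX: Σu^2·u^2 = 12850, Σu^2·u = 1638, Σu^2 = 226, Σu·u = 226, Σu = 30, Σ1 = 7.
Right-hand side: Σu^2·w = -11333, Σu·w = -1437, Σw = -204.
So XᵀX·[p, q, r]ᵀ = Xᵀw: [[12850, 1638, 226]; [1638, 226, 30]; [226, 30, 7]]·[p, q, r]ᵀ = [-11333, -1437, -204]ᵀ.
Row-reducing yields p = -13645/14784, q = 2789/4928, r = -3271/1848.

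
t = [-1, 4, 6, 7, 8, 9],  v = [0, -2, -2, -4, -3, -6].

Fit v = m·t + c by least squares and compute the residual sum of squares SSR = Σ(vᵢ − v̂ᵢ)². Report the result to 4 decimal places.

Compute the Gram sums: Σt·t = 247, Σt = 33, Σ1 = 6.
And Σt·v = -126, Σv = -17.
Normal equations: [[247, 33]; [33, 6]]·[m, c]ᵀ = [-126, -17]ᵀ.
Eliminating c: 6·(row 1) − 33·(row 2) gives 393·m = 6·(-126) − 33·(-17) = -195, so m = -65/131.
Then c = ((-17) − 33·(-65/131))/6 = -41/393.
Residuals: -154/393, 35/393, 425/393, -166/393, 422/393, -562/393; SSR = 1850/393.

SSR = 4.7074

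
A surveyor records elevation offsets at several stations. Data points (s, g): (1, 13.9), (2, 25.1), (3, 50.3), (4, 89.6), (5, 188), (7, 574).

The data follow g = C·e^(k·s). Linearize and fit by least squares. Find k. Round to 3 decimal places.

With ln gᵢ as the transformed response and sᵢ as the regressor:
Over the data: Σs = 22.0000, Σ(s)² = 104.0000, Σln g = 25.8572, Σs·ln g = 109.4637.
Normal system: [[104.0000, 22.0000]; [22.0000, 6]]·[k, ln C]ᵀ = [109.4637, 25.8572]ᵀ.
Slope k = (n·Σs·ln g − Σs·Σln g)/(n·Σ(s)² − (Σs)²) = (6·109.4637 − 22.0000·25.8572)/140.0000 = 0.62803; ln C = (Σln g − k·Σs)/n = 2.00676.

k = 0.628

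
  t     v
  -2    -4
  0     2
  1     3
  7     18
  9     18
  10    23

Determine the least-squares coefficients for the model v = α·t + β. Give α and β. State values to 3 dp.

Entries of MᵀM: Σt·t = 235, Σt = 25, Σ1 = 6.
And Σt·v = 529, Σv = 60.
So MᵀM·[α, β]ᵀ = Mᵀv: [[235, 25]; [25, 6]]·[α, β]ᵀ = [529, 60]ᵀ.
Eliminating β: 6·(row 1) − 25·(row 2) gives 785·α = 6·529 − 25·60 = 1674, so α = 1674/785.
Then β = (60 − 25·(1674/785))/6 = 175/157.

α = 2.132, β = 1.115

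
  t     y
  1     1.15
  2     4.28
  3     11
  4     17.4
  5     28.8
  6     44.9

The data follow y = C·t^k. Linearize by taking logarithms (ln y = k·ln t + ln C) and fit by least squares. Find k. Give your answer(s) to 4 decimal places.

Linearized form: ln y = k·ln t + ln C. From the 6 transformed points,
AᵀA = [[9.4099, 6.5793]; [6.5793, 6]], rhs = [19.8270, 14.0129]ᵀ  (here Σln t = 6.5793, Σ(ln t)² = 9.4099, Σln y = 14.0129, Σln t·ln y = 19.8270).
Slope k = (n·Σln t·ln y − Σln t·Σln y)/(n·Σ(ln t)² − (Σln t)²) = (6·19.8270 − 6.5793·14.0129)/13.1729 = 2.03204; ln C = (Σln y − k·Σln t)/n = 0.10727.

k = 2.0320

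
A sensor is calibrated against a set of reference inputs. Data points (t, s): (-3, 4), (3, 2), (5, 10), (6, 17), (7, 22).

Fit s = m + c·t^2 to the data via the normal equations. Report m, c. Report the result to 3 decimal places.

Normal-equation sums: Σ1 = 5, Σt^2 = 128, Σt^2·t^2 = 4484.
For Aᵀs: Σs = 55, Σt^2·s = 1994.
So AᵀA·[m, c]ᵀ = Aᵀs: [[5, 128]; [128, 4484]]·[m, c]ᵀ = [55, 1994]ᵀ.
Δ = 5·4484 − 128² = 6036.
m = (55·4484 − 128·1994)/6036 = -2153/1509; c = (5·1994 − 128·55)/6036 = 1465/3018.

m = -1.427, c = 0.485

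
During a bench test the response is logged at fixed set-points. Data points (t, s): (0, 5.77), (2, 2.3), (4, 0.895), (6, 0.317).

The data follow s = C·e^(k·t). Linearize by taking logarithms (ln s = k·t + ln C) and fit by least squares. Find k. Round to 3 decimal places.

Let Y = ln s. Fitting Y = k·t + ln C by least squares:
Σt = 12.0000, Σ(t)² = 56.0000, Σln s = 1.3258, Σt·ln s = -5.6710.
Normal system: [[56.0000, 12.0000]; [12.0000, 4]]·[k, ln C]ᵀ = [-5.6710, 1.3258]ᵀ.
Solving (det = 80.0000): k = -0.48242, ln C = 1.77871.

k = -0.482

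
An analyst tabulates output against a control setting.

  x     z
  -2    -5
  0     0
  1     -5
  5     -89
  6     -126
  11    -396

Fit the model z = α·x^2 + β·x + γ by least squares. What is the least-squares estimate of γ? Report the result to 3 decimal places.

γ = 0.700

The normal system AᵀA·[α, β, γ]ᵀ = Aᵀz is [[16579, 1665, 187]; [1665, 187, 21]; [187, 21, 6]]·[α, β, γ]ᵀ = [-54702, -5552, -621]ᵀ.
Inverting the 3×3 Gram matrix, [α, β, γ]ᵀ = [-1793901/597328, -1809125/597328, 104601/149332]ᵀ.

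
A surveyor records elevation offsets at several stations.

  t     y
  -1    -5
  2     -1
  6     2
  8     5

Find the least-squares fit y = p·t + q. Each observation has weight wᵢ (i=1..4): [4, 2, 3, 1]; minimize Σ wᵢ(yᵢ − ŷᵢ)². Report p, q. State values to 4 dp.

Compute the Gram sums: Σwᵢ·t·t = 184, Σwᵢ·t = 26, Σwᵢ·1 = 10.
For AᵀWy: Σwᵢ·t·y = 92, Σwᵢ·y = -11.
Normal equations: [[184, 26]; [26, 10]]·[p, q]ᵀ = [92, -11]ᵀ.
Eliminating q: 10·(row 1) − 26·(row 2) gives 1164·p = 10·92 − 26·(-11) = 1206, so p = 201/194.
Then q = ((-11) − 26·(201/194))/10 = -368/97.

p = 1.0361, q = -3.7938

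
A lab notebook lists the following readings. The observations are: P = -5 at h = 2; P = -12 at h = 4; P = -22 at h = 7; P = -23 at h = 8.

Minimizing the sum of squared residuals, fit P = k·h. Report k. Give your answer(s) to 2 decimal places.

From the data, Σh·h = 133.
For XᵀP: Σh·P = -396.
XᵀX·[k]ᵀ = XᵀP becomes [[133]]·[k]ᵀ = [-396]ᵀ.
k = (-396)/133 = -2.97744.

k = -2.98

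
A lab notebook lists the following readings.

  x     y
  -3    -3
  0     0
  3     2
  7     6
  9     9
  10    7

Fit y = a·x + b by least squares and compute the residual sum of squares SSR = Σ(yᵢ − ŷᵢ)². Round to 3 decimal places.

Compute the Gram sums: Σx·x = 248, Σx = 26, Σ1 = 6.
For Mᵀy: Σx·y = 208, Σy = 21.
MᵀM·[a, b]ᵀ = Mᵀy becomes [[248, 26]; [26, 6]]·[a, b]ᵀ = [208, 21]ᵀ.
Eliminating b: 6·(row 1) − 26·(row 2) gives 812·a = 6·208 − 26·21 = 702, so a = 351/406.
Then b = (21 − 26·(351/406))/6 = -50/203.
Residuals: -65/406, 50/203, -141/406, 79/406, 85/58, -284/203; SSR = 883/203.

SSR = 4.350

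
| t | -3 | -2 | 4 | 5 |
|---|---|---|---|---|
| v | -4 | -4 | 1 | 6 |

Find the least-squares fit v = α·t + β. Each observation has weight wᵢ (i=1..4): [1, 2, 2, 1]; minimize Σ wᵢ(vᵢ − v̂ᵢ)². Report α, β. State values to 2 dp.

α = 1.03, β = -1.70

Entries of XᵀWX: Σwᵢ·t·t = 74, Σwᵢ·t = 6, Σwᵢ·1 = 6.
Right-hand side: Σwᵢ·t·v = 66, Σwᵢ·v = -4.
So XᵀWX·[α, β]ᵀ = XᵀWv: [[74, 6]; [6, 6]]·[α, β]ᵀ = [66, -4]ᵀ.
Eliminating β: 6·(row 1) − 6·(row 2) gives 408·α = 6·66 − 6·(-4) = 420, so α = 35/34.
Then β = ((-4) − 6·(35/34))/6 = -173/102.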